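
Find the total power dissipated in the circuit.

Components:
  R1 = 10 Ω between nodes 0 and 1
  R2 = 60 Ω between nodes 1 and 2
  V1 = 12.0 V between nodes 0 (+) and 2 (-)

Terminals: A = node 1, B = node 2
Nodal analysis, taking node 2 as the 0 V reference.
Source V1 fixes V_0 = 12 V.
KCL at each unknown node (sum of currents leaving = 0; resistances in Ω):
  Node 1: (V_1 - 12)/10 + (V_1 - 0)/60 = 0
Collecting terms: 0.1167 × V_1 = 1.2  =>  V_1 = 10.29 V
Power in each resistor, P = (ΔV)²/R:
  P_R1 = (12 - 10.29)²/10 = 0.2939 W
  P_R2 = (10.29 - 0)²/60 = 1.763 W
P_total = P_R1 + P_R2 = 2.057 W

Final answer: 2.057 W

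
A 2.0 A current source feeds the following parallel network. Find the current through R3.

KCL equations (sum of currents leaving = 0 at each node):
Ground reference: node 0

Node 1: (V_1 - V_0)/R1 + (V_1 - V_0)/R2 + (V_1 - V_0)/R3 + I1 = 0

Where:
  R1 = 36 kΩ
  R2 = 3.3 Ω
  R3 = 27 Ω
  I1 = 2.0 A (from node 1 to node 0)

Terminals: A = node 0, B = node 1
All resistors sit directly between nodes 0 and 1, so they are in parallel and share one voltage V; the full source current 2 A splits among them.
1/R_par = 1/36000 + 1/3.3 + 1/27 = 0.3401 S  =>  R_par = 2.94 Ω
V = I × R_par = 2 × 2.94 = 5.881 V
I_R3 = V/R3 = 5.881/27 = 0.2178 A

Final answer: 0.2178 A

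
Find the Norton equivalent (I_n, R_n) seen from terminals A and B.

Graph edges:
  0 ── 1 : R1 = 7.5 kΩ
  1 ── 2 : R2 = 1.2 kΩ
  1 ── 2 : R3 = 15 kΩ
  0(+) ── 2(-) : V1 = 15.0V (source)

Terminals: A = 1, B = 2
Find the Thévenin equivalent first; then I_n = V_th/R_th and R_n = R_th.
Step 1 — V_th is the open-circuit voltage V_A - V_B (nothing connected across the terminals).
Nodal analysis, taking node 2 as the 0 V reference.
Source V1 fixes V_0 = 15 V.
KCL at each unknown node (sum of currents leaving = 0; resistances in Ω):
  Node 1: (V_1 - 15)/7500 + (V_1 - 0)/1200 + (V_1 - 0)/15000 = 0
Collecting terms: 0.001033 × V_1 = 0.002  =>  V_1 = 1.935 V
V_th = V_1 - V_2 = 1.935 - 0 = 1.935 V
Step 2 — R_th: zero the source — replace V1 by a short circuit (node 2 merges into node 0) — and find the resistance seen between A (node 1) and B (node 0).
Reduce the network between node 1 (A) and node 0 (B) by series/parallel combination:
  Rp1 = R1 ‖ R2 ‖ R3 (parallel, all between nodes 0 and 1) = 1/(1/7500 + 1/1200 + 1/15000) = 967.7 Ω
R_th = 967.7 Ω
I_n = V_th/R_th = 1.935/967.7 = 0.002 A, and R_n = R_th = 967.7 Ω

Final answer: I_n = 0.002 A, R_n = 967.7 Ω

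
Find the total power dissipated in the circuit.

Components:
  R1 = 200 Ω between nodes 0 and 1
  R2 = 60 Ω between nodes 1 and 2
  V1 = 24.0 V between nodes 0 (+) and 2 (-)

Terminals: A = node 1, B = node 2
Nodal analysis, taking node 2 as the 0 V reference.
Source V1 fixes V_0 = 24 V.
KCL at each unknown node (sum of currents leaving = 0; resistances in Ω):
  Node 1: (V_1 - 24)/200 + (V_1 - 0)/60 = 0
Collecting terms: 0.02167 × V_1 = 0.12  =>  V_1 = 5.538 V
Power in each resistor, P = (ΔV)²/R:
  P_R1 = (24 - 5.538)²/200 = 1.704 W
  P_R2 = (5.538 - 0)²/60 = 0.5112 W
P_total = P_R1 + P_R2 = 2.215 W

Final answer: 2.215 W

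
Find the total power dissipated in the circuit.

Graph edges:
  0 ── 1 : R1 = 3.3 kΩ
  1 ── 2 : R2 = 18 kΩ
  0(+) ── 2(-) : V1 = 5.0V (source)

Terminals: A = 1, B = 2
Nodal analysis, taking node 2 as the 0 V reference.
Source V1 fixes V_0 = 5 V.
KCL at each unknown node (sum of currents leaving = 0; resistances in Ω):
  Node 1: (V_1 - 5)/3300 + (V_1 - 0)/18000 = 0
Collecting terms: 0.0003586 × V_1 = 0.001515  =>  V_1 = 4.225 V
Power in each resistor, P = (ΔV)²/R:
  P_R1 = (5 - 4.225)²/3300 = 0.0001818 W
  P_R2 = (4.225 - 0)²/18000 = 0.0009919 W
P_total = P_R1 + P_R2 = 0.001174 W

Final answer: 0.001174 W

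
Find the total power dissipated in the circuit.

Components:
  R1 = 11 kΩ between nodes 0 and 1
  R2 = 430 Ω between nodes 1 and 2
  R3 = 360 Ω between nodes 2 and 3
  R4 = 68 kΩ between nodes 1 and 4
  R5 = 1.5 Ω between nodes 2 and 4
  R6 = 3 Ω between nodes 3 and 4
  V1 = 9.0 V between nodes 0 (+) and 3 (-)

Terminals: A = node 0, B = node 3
Nodal analysis, taking node 3 as the 0 V reference.
Source V1 fixes V_0 = 9 V.
KCL at each unknown node (sum of currents leaving = 0; resistances in Ω):
  Node 1: (V_1 - 9)/11000 + (V_1 - V_2)/430 + (V_1 - V_4)/68000 = 0
  Node 2: (V_2 - V_1)/430 + (V_2 - 0)/360 + (V_2 - V_4)/1.5 = 0
  Node 4: (V_4 - V_1)/68000 + (V_4 - V_2)/1.5 + (V_4 - 0)/3 = 0
Collecting terms (coefficients in siemens):
  0.002431·V_1 - 0.002326·V_2 - 0.00001471·V_4 = 0.0008182
  0.6718·V_2 - 0.002326·V_1 - 0.6667·V_4 = 0
  1·V_4 - 0.00001471·V_1 - 0.6667·V_2 = 0
Solving these 3 simultaneous equations (Gaussian elimination) gives:
  V_1 = 0.3399 V, V_2 = 0.003492 V, V_4 = 0.002333 V
Power in each resistor, P = (ΔV)²/R:
  P_R1 = (9 - 0.3399)²/11000 = 0.006818 W
  P_R2 = (0.3399 - 0.003492)²/430 = 0.0002632 W
  P_R3 = (0.003492 - 0)²/360 = 0.00000003387 W
  P_R4 = (0.3399 - 0.002333)²/68000 = 0.000001676 W
  P_R5 = (0.003492 - 0.002333)²/1.5 = 0.0000008954 W
  P_R6 = (0 - 0.002333)²/3 = 0.000001814 W
P_total = P_R1 + P_R2 + P_R3 + P_R4 + P_R5 + P_R6 = 0.007086 W

Final answer: 0.007086 W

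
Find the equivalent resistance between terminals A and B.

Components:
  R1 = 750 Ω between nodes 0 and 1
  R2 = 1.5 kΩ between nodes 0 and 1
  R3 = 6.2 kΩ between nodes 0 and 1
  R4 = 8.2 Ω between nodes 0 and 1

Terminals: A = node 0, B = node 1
Reduce the network between node 0 (A) and node 1 (B) by series/parallel combination:
  Rp1 = R1 ‖ R2 ‖ R3 ‖ R4 (parallel, all between nodes 0 and 1) = 1/(1/750 + 1/1500 + 1/6200 + 1/8.2) = 8.057 Ω
R_eq = 8.057 Ω

Final answer: 8.057 Ω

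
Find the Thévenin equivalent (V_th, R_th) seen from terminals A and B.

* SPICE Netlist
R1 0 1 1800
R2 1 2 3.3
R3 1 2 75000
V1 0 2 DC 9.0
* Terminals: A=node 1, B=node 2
Step 1 — V_th is the open-circuit voltage V_A - V_B (nothing connected across the terminals).
Nodal analysis, taking node 2 as the 0 V reference.
Source V1 fixes V_0 = 9 V.
KCL at each unknown node (sum of currents leaving = 0; resistances in Ω):
  Node 1: (V_1 - 9)/1800 + (V_1 - 0)/3.3 + (V_1 - 0)/75000 = 0
Collecting terms: 0.3036 × V_1 = 0.005  =>  V_1 = 0.01647 V
V_th = V_1 - V_2 = 0.01647 - 0 = 0.01647 V
Step 2 — R_th: zero the source — replace V1 by a short circuit (node 2 merges into node 0) — and find the resistance seen between A (node 1) and B (node 0).
Reduce the network between node 1 (A) and node 0 (B) by series/parallel combination:
  Rp1 = R1 ‖ R2 ‖ R3 (parallel, all between nodes 0 and 1) = 1/(1/1800 + 1/3.3 + 1/75000) = 3.294 Ω
R_th = 3.294 Ω

Final answer: V_th = 0.01647 V, R_th = 3.294 Ω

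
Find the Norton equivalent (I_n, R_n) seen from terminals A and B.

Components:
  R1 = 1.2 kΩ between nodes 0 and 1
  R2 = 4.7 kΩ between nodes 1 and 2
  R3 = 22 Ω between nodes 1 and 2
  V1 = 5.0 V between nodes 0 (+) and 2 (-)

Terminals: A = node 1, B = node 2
Find the Thévenin equivalent first; then I_n = V_th/R_th and R_n = R_th.
Step 1 — V_th is the open-circuit voltage V_A - V_B (nothing connected across the terminals).
Nodal analysis, taking node 2 as the 0 V reference.
Source V1 fixes V_0 = 5 V.
KCL at each unknown node (sum of currents leaving = 0; resistances in Ω):
  Node 1: (V_1 - 5)/1200 + (V_1 - 0)/4700 + (V_1 - 0)/22 = 0
Collecting terms: 0.0465 × V_1 = 0.004167  =>  V_1 = 0.0896 V
V_th = V_1 - V_2 = 0.0896 - 0 = 0.0896 V
Step 2 — R_th: zero the source — replace V1 by a short circuit (node 2 merges into node 0) — and find the resistance seen between A (node 1) and B (node 0).
Reduce the network between node 1 (A) and node 0 (B) by series/parallel combination:
  Rp1 = R1 ‖ R2 ‖ R3 (parallel, all between nodes 0 and 1) = 1/(1/1200 + 1/4700 + 1/22) = 21.51 Ω
R_th = 21.51 Ω
I_n = V_th/R_th = 0.0896/21.51 = 0.004167 A, and R_n = R_th = 21.51 Ω

Final answer: I_n = 0.004167 A, R_n = 21.51 Ω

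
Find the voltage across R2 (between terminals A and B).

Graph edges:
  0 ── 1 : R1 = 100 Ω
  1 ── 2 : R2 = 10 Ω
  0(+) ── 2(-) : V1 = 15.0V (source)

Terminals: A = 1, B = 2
R1 and R2 are in series across V1 (node 0 → node 1 → node 2), and the output A–B is taken across R2, so this is a voltage divider.
Series current: I = V1/(R1 + R2) = 15/(100 + 10) = 15/110 = 0.1364 A
V_R2 = I × R2 = V1 × R2/(R1 + R2) = 15 × 10/110 = 1.364 V

Final answer: 1.364 V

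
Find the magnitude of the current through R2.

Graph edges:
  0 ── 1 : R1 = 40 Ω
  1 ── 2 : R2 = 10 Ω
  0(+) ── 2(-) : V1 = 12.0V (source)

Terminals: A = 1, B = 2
Nodal analysis, taking node 2 as the 0 V reference.
Source V1 fixes V_0 = 12 V.
KCL at each unknown node (sum of currents leaving = 0; resistances in Ω):
  Node 1: (V_1 - 12)/40 + (V_1 - 0)/10 = 0
Collecting terms: 0.125 × V_1 = 0.3  =>  V_1 = 2.4 V
I_R2 = (V_1 - V_2)/R2 = (2.4 - 0)/10 = 0.24 A
|I_R2| = 0.24 A

Final answer: |I_R2| = 0.24 A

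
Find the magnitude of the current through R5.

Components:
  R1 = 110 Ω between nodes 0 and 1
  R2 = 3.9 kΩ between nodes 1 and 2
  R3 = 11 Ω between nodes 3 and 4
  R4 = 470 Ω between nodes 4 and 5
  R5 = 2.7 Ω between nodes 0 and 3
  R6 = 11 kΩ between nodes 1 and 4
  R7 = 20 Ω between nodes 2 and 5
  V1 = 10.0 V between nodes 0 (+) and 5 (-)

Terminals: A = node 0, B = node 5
Nodal analysis, taking node 5 as the 0 V reference.
Source V1 fixes V_0 = 10 V.
KCL at each unknown node (sum of currents leaving = 0; resistances in Ω):
  Node 1: (V_1 - 10)/110 + (V_1 - V_2)/3900 + (V_1 - V_4)/11000 = 0
  Node 2: (V_2 - V_1)/3900 + (V_2 - 0)/20 = 0
  Node 3: (V_3 - V_4)/11 + (V_3 - 10)/2.7 = 0
  Node 4: (V_4 - V_3)/11 + (V_4 - 0)/470 + (V_4 - V_1)/11000 = 0
Collecting terms (coefficients in siemens):
  0.009438·V_1 - 0.0002564·V_2 - 0.00009091·V_4 = 0.09091
  0.05026·V_2 - 0.0002564·V_1 = 0
  0.4613·V_3 - 0.09091·V_4 = 3.704
  0.09313·V_4 - 0.00009091·V_1 - 0.09091·V_3 = 0
Solving these 4 simultaneous equations (Gaussian elimination) gives:
  V_1 = 9.727 V, V_2 = 0.04963 V, V_3 = 9.944 V, V_4 = 9.717 V
I_R5 = (V_0 - V_3)/R5 = (10 - 9.944)/2.7 = 0.02067 A
|I_R5| = 0.02067 A

Final answer: |I_R5| = 0.02067 A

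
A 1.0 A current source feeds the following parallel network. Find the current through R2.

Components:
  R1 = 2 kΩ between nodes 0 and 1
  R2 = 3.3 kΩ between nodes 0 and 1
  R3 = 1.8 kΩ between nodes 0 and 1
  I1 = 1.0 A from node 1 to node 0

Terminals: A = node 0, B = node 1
All resistors sit directly between nodes 0 and 1, so they are in parallel and share one voltage V; the full source current 1 A splits among them.
1/R_par = 1/2000 + 1/3300 + 1/1800 = 0.001359 S  =>  R_par = 736.1 Ω
V = I × R_par = 1 × 736.1 = 736.1 V
I_R2 = V/R2 = 736.1/3300 = 0.223 A

Final answer: 0.223 A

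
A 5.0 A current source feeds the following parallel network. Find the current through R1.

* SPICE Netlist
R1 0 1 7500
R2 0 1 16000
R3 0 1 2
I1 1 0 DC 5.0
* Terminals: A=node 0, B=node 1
All resistors sit directly between nodes 0 and 1, so they are in parallel and share one voltage V; the full source current 5 A splits among them.
1/R_par = 1/7500 + 1/16000 + 1/2 = 0.5002 S  =>  R_par = 1.999 Ω
V = I × R_par = 5 × 1.999 = 9.996 V
I_R1 = V/R1 = 9.996/7500 = 0.001333 A

Final answer: 0.001333 A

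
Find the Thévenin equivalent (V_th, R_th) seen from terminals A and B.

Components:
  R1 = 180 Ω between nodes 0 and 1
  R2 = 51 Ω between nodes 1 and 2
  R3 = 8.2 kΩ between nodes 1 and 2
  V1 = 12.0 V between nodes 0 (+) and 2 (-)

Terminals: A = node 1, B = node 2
Step 1 — V_th is the open-circuit voltage V_A - V_B (nothing connected across the terminals).
Nodal analysis, taking node 2 as the 0 V reference.
Source V1 fixes V_0 = 12 V.
KCL at each unknown node (sum of currents leaving = 0; resistances in Ω):
  Node 1: (V_1 - 12)/180 + (V_1 - 0)/51 + (V_1 - 0)/8200 = 0
Collecting terms: 0.02529 × V_1 = 0.06667  =>  V_1 = 2.637 V
V_th = V_1 - V_2 = 2.637 - 0 = 2.637 V
Step 2 — R_th: zero the source — replace V1 by a short circuit (node 2 merges into node 0) — and find the resistance seen between A (node 1) and B (node 0).
Reduce the network between node 1 (A) and node 0 (B) by series/parallel combination:
  Rp1 = R1 ‖ R2 ‖ R3 (parallel, all between nodes 0 and 1) = 1/(1/180 + 1/51 + 1/8200) = 39.55 Ω
R_th = 39.55 Ω

Final answer: V_th = 2.637 V, R_th = 39.55 Ω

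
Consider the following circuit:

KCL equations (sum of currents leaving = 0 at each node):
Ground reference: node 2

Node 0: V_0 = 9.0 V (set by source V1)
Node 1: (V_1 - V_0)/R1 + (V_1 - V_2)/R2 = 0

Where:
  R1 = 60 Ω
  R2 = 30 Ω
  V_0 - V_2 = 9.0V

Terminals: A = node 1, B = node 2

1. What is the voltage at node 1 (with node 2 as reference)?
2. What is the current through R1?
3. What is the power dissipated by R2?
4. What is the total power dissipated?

Nodal analysis, taking node 2 as the 0 V reference.
Source V1 fixes V_0 = 9 V.
KCL at each unknown node (sum of currents leaving = 0; resistances in Ω):
  Node 1: (V_1 - 9)/60 + (V_1 - 0)/30 = 0
Collecting terms: 0.05 × V_1 = 0.15  =>  V_1 = 3 V
Part 1:
  Read off the nodal solution: V_1 = 3 V
Part 2:
  I_R1 = (V_0 - V_1)/R1 = (9 - 3)/60 = 0.1 A
  Magnitude: I_R1 = 0.1 A
Part 3:
  I_R2 = (V_1 - V_2)/R2 = (3 - 0)/30 = 0.1 A
  P_R2 = I_R2² × R2 = (0.1)² × 30 = 0.3 W
Part 4:
  Power in each resistor, P = (ΔV)²/R:
    P_R1 = (9 - 3)²/60 = 0.6 W
    P_R2 = (3 - 0)²/30 = 0.3 W
  P_total = P_R1 + P_R2 = 0.9 W

Final answers:
1. V_1 = 3 V
2. I_R1 = 0.1 A
3. P_R2 = 0.3 W
4. P_total = 0.9 W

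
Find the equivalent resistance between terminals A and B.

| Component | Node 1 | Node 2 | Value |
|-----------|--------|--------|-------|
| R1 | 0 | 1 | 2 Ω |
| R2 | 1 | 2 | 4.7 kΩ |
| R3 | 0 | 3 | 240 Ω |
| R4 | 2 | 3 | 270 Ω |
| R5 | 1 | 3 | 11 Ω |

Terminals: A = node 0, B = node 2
The network is not a plain series/parallel combination. Inject a 1 A test current into terminal A (node 0) and return it from terminal B (node 2); then R_eq = V_A / (1 A).
Nodal analysis, taking node 2 as the 0 V reference.
Current source I_test pushes 1 A into node 0 and draws it out of node 2.
KCL at each unknown node (sum of currents leaving = 0; resistances in Ω):
  Node 0: (V_0 - V_1)/2 + (V_0 - V_3)/240 - 1 = 0
  Node 1: (V_1 - V_0)/2 + (V_1 - 0)/4700 + (V_1 - V_3)/11 = 0
  Node 3: (V_3 - V_0)/240 + (V_3 - V_1)/11 + (V_3 - 0)/270 = 0
Collecting terms (coefficients in siemens):
  0.5042·V_0 - 0.5·V_1 - 0.004167·V_3 = 1
  0.5911·V_1 - 0.5·V_0 - 0.09091·V_3 = 0
  0.09878·V_3 - 0.004167·V_0 - 0.09091·V_1 = 0
Solving these 3 simultaneous equations (Gaussian elimination) gives:
  V_0 = 266.5 V, V_1 = 264.6 V, V_3 = 254.8 V
R_eq = V_0 / 1 A = 266.5 Ω

Final answer: 266.5 Ω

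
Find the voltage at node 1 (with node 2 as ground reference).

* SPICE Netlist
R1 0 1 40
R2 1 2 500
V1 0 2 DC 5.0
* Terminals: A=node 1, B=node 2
Nodal analysis, taking node 2 as the 0 V reference.
Source V1 fixes V_0 = 5 V.
KCL at each unknown node (sum of currents leaving = 0; resistances in Ω):
  Node 1: (V_1 - 5)/40 + (V_1 - 0)/500 = 0
Collecting terms: 0.027 × V_1 = 0.125  =>  V_1 = 4.63 V
The requested potential is V_1 = 4.63 V.

Final answer: V_1 = 4.63 V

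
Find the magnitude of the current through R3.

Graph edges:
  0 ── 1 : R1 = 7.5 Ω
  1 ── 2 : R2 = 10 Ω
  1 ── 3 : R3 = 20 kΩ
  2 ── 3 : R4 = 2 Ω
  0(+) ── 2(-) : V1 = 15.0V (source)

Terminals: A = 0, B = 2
Nodal analysis, taking node 2 as the 0 V reference.
Source V1 fixes V_0 = 15 V.
KCL at each unknown node (sum of currents leaving = 0; resistances in Ω):
  Node 1: (V_1 - 15)/7.5 + (V_1 - 0)/10 + (V_1 - V_3)/20000 = 0
  Node 3: (V_3 - V_1)/20000 + (V_3 - 0)/2 = 0
Collecting terms (coefficients in siemens):
  0.2334·V_1 - 0.00005·V_3 = 2
  0.5·V_3 - 0.00005·V_1 = 0
Determinant D = (0.2334)(0.5) - (-0.00005)(-0.00005) = 0.1167
V_1 = [(2)(0.5) - (-0.00005)(0)]/D = 8.57 V
V_3 = [(0.2334)(0) - (2)(-0.00005)]/D = 0.0008569 V
I_R3 = (V_1 - V_3)/R3 = (8.57 - 0.0008569)/20000 = 0.0004284 A
|I_R3| = 0.0004284 A

Final answer: |I_R3| = 0.0004284 A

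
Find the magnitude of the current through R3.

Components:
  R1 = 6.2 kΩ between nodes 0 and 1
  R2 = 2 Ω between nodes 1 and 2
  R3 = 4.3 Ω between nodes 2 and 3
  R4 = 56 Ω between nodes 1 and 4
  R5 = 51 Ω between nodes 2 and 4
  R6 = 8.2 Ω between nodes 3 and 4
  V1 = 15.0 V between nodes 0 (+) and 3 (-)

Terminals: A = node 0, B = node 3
Nodal analysis, taking node 3 as the 0 V reference.
Source V1 fixes V_0 = 15 V.
KCL at each unknown node (sum of currents leaving = 0; resistances in Ω):
  Node 1: (V_1 - 15)/6200 + (V_1 - V_2)/2 + (V_1 - V_4)/56 = 0
  Node 2: (V_2 - V_1)/2 + (V_2 - 0)/4.3 + (V_2 - V_4)/51 = 0
  Node 4: (V_4 - V_1)/56 + (V_4 - V_2)/51 + (V_4 - 0)/8.2 = 0
Collecting terms (coefficients in siemens):
  0.518·V_1 - 0.5·V_2 - 0.01786·V_4 = 0.002419
  0.7522·V_2 - 0.5·V_1 - 0.01961·V_4 = 0
  0.1594·V_4 - 0.01786·V_1 - 0.01961·V_2 = 0
Solving these 3 simultaneous equations (Gaussian elimination) gives:
  V_1 = 0.01347 V, V_2 = 0.009021 V, V_4 = 0.002618 V
I_R3 = (V_2 - V_3)/R3 = (0.009021 - 0)/4.3 = 0.002098 A
|I_R3| = 0.002098 A

Final answer: |I_R3| = 0.002098 A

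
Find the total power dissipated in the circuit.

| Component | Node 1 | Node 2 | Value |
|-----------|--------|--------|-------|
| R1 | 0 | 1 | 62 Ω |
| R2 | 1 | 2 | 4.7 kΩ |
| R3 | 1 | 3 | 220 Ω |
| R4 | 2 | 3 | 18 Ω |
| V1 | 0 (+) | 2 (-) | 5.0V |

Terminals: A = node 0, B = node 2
Nodal analysis, taking node 2 as the 0 V reference.
Source V1 fixes V_0 = 5 V.
KCL at each unknown node (sum of currents leaving = 0; resistances in Ω):
  Node 1: (V_1 - 5)/62 + (V_1 - 0)/4700 + (V_1 - V_3)/220 = 0
  Node 3: (V_3 - V_1)/220 + (V_3 - 0)/18 = 0
Collecting terms (coefficients in siemens):
  0.02089·V_1 - 0.004545·V_3 = 0.08065
  0.0601·V_3 - 0.004545·V_1 = 0
Determinant D = (0.02089)(0.0601) - (-0.004545)(-0.004545) = 0.001235
V_1 = [(0.08065)(0.0601) - (-0.004545)(0)]/D = 3.926 V
V_3 = [(0.02089)(0) - (0.08065)(-0.004545)]/D = 0.2969 V
Power in each resistor, P = (ΔV)²/R:
  P_R1 = (5 - 3.926)²/62 = 0.01862 W
  P_R2 = (3.926 - 0)²/4700 = 0.003279 W
  P_R3 = (3.926 - 0.2969)²/220 = 0.05985 W
  P_R4 = (0 - 0.2969)²/18 = 0.004897 W
P_total = P_R1 + P_R2 + P_R3 + P_R4 = 0.08665 W

Final answer: 0.08665 W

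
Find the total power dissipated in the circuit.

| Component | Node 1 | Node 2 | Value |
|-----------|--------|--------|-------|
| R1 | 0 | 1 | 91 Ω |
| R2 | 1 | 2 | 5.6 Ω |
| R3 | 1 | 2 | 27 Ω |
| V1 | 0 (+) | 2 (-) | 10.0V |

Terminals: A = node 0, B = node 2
Nodal analysis, taking node 2 as the 0 V reference.
Source V1 fixes V_0 = 10 V.
KCL at each unknown node (sum of currents leaving = 0; resistances in Ω):
  Node 1: (V_1 - 10)/91 + (V_1 - 0)/5.6 + (V_1 - 0)/27 = 0
Collecting terms: 0.2266 × V_1 = 0.1099  =>  V_1 = 0.485 V
Power in each resistor, P = (ΔV)²/R:
  P_R1 = (10 - 0.485)²/91 = 0.9949 W
  P_R2 = (0.485 - 0)²/5.6 = 0.042 W
  P_R3 = (0.485 - 0)²/27 = 0.008711 W
P_total = P_R1 + P_R2 + P_R3 = 1.046 W

Final answer: 1.046 W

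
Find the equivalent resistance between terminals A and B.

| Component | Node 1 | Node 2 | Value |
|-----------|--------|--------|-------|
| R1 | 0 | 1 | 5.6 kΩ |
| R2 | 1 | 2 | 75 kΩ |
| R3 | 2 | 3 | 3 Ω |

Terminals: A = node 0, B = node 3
Reduce the network between node 0 (A) and node 3 (B) by series/parallel combination:
  Rs1 = R1 + R2 (series, joined only at node 1) = 5600 + 75000 = 80600 Ω
  Rs2 = R3 + Rs1 (series, joined only at node 2) = 3 + 80600 = 80600 Ω
R_eq = 80.6 kΩ

Final answer: 80.6 kΩ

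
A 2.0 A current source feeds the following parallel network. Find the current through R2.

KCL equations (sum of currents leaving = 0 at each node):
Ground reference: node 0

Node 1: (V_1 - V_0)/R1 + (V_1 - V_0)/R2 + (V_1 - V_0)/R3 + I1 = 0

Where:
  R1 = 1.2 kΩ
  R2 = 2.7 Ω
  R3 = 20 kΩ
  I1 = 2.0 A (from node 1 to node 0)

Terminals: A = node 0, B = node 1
All resistors sit directly between nodes 0 and 1, so they are in parallel and share one voltage V; the full source current 2 A splits among them.
1/R_par = 1/1200 + 1/2.7 + 1/20000 = 0.3713 S  =>  R_par = 2.694 Ω
V = I × R_par = 2 × 2.694 = 5.387 V
I_R2 = V/R2 = 5.387/2.7 = 1.995 A

Final answer: 1.995 A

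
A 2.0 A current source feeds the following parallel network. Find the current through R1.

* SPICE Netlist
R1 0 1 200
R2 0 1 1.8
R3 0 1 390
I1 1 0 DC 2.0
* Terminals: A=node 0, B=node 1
All resistors sit directly between nodes 0 and 1, so they are in parallel and share one voltage V; the full source current 2 A splits among them.
1/R_par = 1/200 + 1/1.8 + 1/390 = 0.5631 S  =>  R_par = 1.776 Ω
V = I × R_par = 2 × 1.776 = 3.552 V
I_R1 = V/R1 = 3.552/200 = 0.01776 A

Final answer: 0.01776 A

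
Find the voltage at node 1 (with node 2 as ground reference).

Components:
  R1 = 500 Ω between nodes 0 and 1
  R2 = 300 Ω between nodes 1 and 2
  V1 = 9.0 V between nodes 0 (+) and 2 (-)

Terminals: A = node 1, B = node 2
Nodal analysis, taking node 2 as the 0 V reference.
Source V1 fixes V_0 = 9 V.
KCL at each unknown node (sum of currents leaving = 0; resistances in Ω):
  Node 1: (V_1 - 9)/500 + (V_1 - 0)/300 = 0
Collecting terms: 0.005333 × V_1 = 0.018  =>  V_1 = 3.375 V
The requested potential is V_1 = 3.375 V.

Final answer: V_1 = 3.375 V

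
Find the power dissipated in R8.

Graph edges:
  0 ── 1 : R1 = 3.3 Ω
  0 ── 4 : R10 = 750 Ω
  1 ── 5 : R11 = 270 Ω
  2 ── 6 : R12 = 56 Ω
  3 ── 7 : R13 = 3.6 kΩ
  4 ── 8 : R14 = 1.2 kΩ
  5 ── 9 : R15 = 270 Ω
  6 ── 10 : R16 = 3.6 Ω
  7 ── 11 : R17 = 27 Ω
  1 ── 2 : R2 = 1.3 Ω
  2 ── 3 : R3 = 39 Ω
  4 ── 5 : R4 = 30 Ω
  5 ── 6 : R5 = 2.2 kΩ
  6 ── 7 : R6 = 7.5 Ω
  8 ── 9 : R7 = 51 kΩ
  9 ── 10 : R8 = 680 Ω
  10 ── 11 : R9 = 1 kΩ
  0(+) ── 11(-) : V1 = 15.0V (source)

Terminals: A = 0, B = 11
Nodal analysis, taking node 11 as the 0 V reference.
Source V1 fixes V_0 = 15 V.
KCL at each unknown node (sum of currents leaving = 0; resistances in Ω):
  Node 1: (V_1 - 15)/3.3 + (V_1 - V_2)/1.3 + (V_1 - V_5)/270 = 0
  Node 2: (V_2 - V_1)/1.3 + (V_2 - V_3)/39 + (V_2 - V_6)/56 = 0
  Node 3: (V_3 - V_2)/39 + (V_3 - V_7)/3600 = 0
  Node 4: (V_4 - V_5)/30 + (V_4 - 15)/750 + (V_4 - V_8)/1200 = 0
  Node 5: (V_5 - V_4)/30 + (V_5 - V_6)/2200 + (V_5 - V_1)/270 + (V_5 - V_9)/270 = 0
  Node 6: (V_6 - V_5)/2200 + (V_6 - V_7)/7.5 + (V_6 - V_2)/56 + (V_6 - V_10)/3.6 = 0
  Node 7: (V_7 - V_6)/7.5 + (V_7 - V_3)/3600 + (V_7 - 0)/27 = 0
  Node 8: (V_8 - V_9)/51000 + (V_8 - V_4)/1200 = 0
  Node 9: (V_9 - V_8)/51000 + (V_9 - V_10)/680 + (V_9 - V_5)/270 = 0
  Node 10: (V_10 - V_9)/680 + (V_10 - 0)/1000 + (V_10 - V_6)/3.6 = 0
Collecting terms (coefficients in siemens):
  1.076·V_1 - 0.7692·V_2 - 0.003704·V_5 = 4.545
  0.8127·V_2 - 0.7692·V_1 - 0.02564·V_3 - 0.01786·V_6 = 0
  0.02592·V_3 - 0.02564·V_2 - 0.0002778·V_7 = 0
  0.0355·V_4 - 0.03333·V_5 - 0.0008333·V_8 = 0.02
  0.0412·V_5 - 0.003704·V_1 - 0.03333·V_4 - 0.0004545·V_6 - 0.003704·V_9 = 0
  0.4294·V_6 - 0.01786·V_2 - 0.0004545·V_5 - 0.1333·V_7 - 0.2778·V_10 = 0
  0.1706·V_7 - 0.0002778·V_3 - 0.1333·V_6 = 0
  0.0008529·V_8 - 0.0008333·V_4 - 0.00001961·V_9 = 0
  0.005194·V_9 - 0.003704·V_5 - 0.00001961·V_8 - 0.001471·V_10 = 0
  0.2802·V_10 - 0.2778·V_6 - 0.001471·V_9 = 0
Solving these 10 simultaneous equations (Gaussian elimination) gives:
  V_1 = 14.46 V, V_2 = 14.25 V, V_3 = 14.15 V, V_4 = 12.6 V
  V_5 = 12.5 V, V_6 = 5.582 V, V_7 = 4.384 V, V_8 = 12.55 V
  V_9 = 10.55 V, V_10 = 5.588 V
I_R8 = (V_9 - V_10)/R8 = (10.55 - 5.588)/680 = 0.00729 A
P_R8 = I_R8² × R8 = (0.00729)² × 680 = 0.03614 W

Final answer: 0.03614 W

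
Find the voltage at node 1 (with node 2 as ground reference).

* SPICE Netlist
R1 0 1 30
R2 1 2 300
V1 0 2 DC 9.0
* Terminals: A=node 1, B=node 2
Nodal analysis, taking node 2 as the 0 V reference.
Source V1 fixes V_0 = 9 V.
KCL at each unknown node (sum of currents leaving = 0; resistances in Ω):
  Node 1: (V_1 - 9)/30 + (V_1 - 0)/300 = 0
Collecting terms: 0.03667 × V_1 = 0.3  =>  V_1 = 8.182 V
The requested potential is V_1 = 8.182 V.

Final answer: V_1 = 8.182 V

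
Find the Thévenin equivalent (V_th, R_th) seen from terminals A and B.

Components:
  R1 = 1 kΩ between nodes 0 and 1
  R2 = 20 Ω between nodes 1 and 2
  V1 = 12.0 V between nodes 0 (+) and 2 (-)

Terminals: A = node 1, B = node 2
Step 1 — V_th is the open-circuit voltage V_A - V_B (nothing connected across the terminals).
Nodal analysis, taking node 2 as the 0 V reference.
Source V1 fixes V_0 = 12 V.
KCL at each unknown node (sum of currents leaving = 0; resistances in Ω):
  Node 1: (V_1 - 12)/1000 + (V_1 - 0)/20 = 0
Collecting terms: 0.051 × V_1 = 0.012  =>  V_1 = 0.2353 V
V_th = V_1 - V_2 = 0.2353 - 0 = 0.2353 V
Step 2 — R_th: zero the source — replace V1 by a short circuit (node 2 merges into node 0) — and find the resistance seen between A (node 1) and B (node 0).
Reduce the network between node 1 (A) and node 0 (B) by series/parallel combination:
  Rp1 = R1 ‖ R2 (parallel, both between nodes 0 and 1) = 1/(1/1000 + 1/20) = 19.61 Ω
R_th = 19.61 Ω

Final answer: V_th = 0.2353 V, R_th = 19.61 Ω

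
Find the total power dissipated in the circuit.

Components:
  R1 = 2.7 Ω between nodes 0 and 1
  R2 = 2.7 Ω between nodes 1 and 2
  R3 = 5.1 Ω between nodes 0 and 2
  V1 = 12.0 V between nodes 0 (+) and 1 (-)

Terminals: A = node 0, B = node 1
Nodal analysis, taking node 1 as the 0 V reference.
Source V1 fixes V_0 = 12 V.
KCL at each unknown node (sum of currents leaving = 0; resistances in Ω):
  Node 2: (V_2 - 0)/2.7 + (V_2 - 12)/5.1 = 0
Collecting terms: 0.5664 × V_2 = 2.353  =>  V_2 = 4.154 V
Power in each resistor, P = (ΔV)²/R:
  P_R1 = (12 - 0)²/2.7 = 53.33 W
  P_R2 = (0 - 4.154)²/2.7 = 6.391 W
  P_R3 = (12 - 4.154)²/5.1 = 12.07 W
P_total = P_R1 + P_R2 + P_R3 = 71.79 W

Final answer: 71.79 W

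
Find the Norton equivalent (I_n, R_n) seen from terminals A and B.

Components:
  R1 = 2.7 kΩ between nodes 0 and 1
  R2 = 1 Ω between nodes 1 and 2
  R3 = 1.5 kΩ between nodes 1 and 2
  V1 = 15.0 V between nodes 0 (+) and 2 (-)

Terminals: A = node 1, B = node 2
Find the Thévenin equivalent first; then I_n = V_th/R_th and R_n = R_th.
Step 1 — V_th is the open-circuit voltage V_A - V_B (nothing connected across the terminals).
Nodal analysis, taking node 2 as the 0 V reference.
Source V1 fixes V_0 = 15 V.
KCL at each unknown node (sum of currents leaving = 0; resistances in Ω):
  Node 1: (V_1 - 15)/2700 + (V_1 - 0)/1 + (V_1 - 0)/1500 = 0
Collecting terms: 1.001 × V_1 = 0.005556  =>  V_1 = 0.00555 V
V_th = V_1 - V_2 = 0.00555 - 0 = 0.00555 V
Step 2 — R_th: zero the source — replace V1 by a short circuit (node 2 merges into node 0) — and find the resistance seen between A (node 1) and B (node 0).
Reduce the network between node 1 (A) and node 0 (B) by series/parallel combination:
  Rp1 = R1 ‖ R2 ‖ R3 (parallel, all between nodes 0 and 1) = 1/(1/2700 + 1/1 + 1/1500) = 0.999 Ω
R_th = 0.999 Ω
I_n = V_th/R_th = 0.00555/0.999 = 0.005556 A, and R_n = R_th = 0.999 Ω

Final answer: I_n = 0.005556 A, R_n = 0.999 Ω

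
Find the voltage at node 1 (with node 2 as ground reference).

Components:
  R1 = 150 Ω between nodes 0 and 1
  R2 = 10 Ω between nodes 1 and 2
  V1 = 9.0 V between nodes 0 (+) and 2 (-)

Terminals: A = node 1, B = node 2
Nodal analysis, taking node 2 as the 0 V reference.
Source V1 fixes V_0 = 9 V.
KCL at each unknown node (sum of currents leaving = 0; resistances in Ω):
  Node 1: (V_1 - 9)/150 + (V_1 - 0)/10 = 0
Collecting terms: 0.1067 × V_1 = 0.06  =>  V_1 = 0.5625 V
The requested potential is V_1 = 0.5625 V.

Final answer: V_1 = 0.5625 V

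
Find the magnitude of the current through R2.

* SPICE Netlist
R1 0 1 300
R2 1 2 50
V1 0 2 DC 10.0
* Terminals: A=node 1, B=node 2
Nodal analysis, taking node 2 as the 0 V reference.
Source V1 fixes V_0 = 10 V.
KCL at each unknown node (sum of currents leaving = 0; resistances in Ω):
  Node 1: (V_1 - 10)/300 + (V_1 - 0)/50 = 0
Collecting terms: 0.02333 × V_1 = 0.03333  =>  V_1 = 1.429 V
I_R2 = (V_1 - V_2)/R2 = (1.429 - 0)/50 = 0.02857 A
|I_R2| = 0.02857 A

Final answer: |I_R2| = 0.02857 A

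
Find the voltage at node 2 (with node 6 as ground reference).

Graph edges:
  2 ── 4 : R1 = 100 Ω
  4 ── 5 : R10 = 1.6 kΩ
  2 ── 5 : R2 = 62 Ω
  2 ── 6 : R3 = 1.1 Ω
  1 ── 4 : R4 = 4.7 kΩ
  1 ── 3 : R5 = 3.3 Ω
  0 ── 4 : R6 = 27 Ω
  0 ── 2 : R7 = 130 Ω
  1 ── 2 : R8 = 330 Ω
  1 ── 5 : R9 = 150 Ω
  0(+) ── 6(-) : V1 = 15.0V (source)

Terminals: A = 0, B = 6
Nodal analysis, taking node 6 as the 0 V reference.
Source V1 fixes V_0 = 15 V.
KCL at each unknown node (sum of currents leaving = 0; resistances in Ω):
  Node 1: (V_1 - V_4)/4700 + (V_1 - V_3)/3.3 + (V_1 - V_2)/330 + (V_1 - V_5)/150 = 0
  Node 2: (V_2 - V_4)/100 + (V_2 - V_5)/62 + (V_2 - 0)/1.1 + (V_2 - 15)/130 + (V_2 - V_1)/330 = 0
  Node 3: (V_3 - V_1)/3.3 = 0
  Node 4: (V_4 - V_2)/100 + (V_4 - V_1)/4700 + (V_4 - 15)/27 + (V_4 - V_5)/1600 = 0
  Node 5: (V_5 - V_2)/62 + (V_5 - V_1)/150 + (V_5 - V_4)/1600 = 0
Collecting terms (coefficients in siemens):
  0.3129·V_1 - 0.00303·V_2 - 0.303·V_3 - 0.0002128·V_4 - 0.006667·V_5 = 0
  0.9459·V_2 - 0.00303·V_1 - 0.01·V_4 - 0.01613·V_5 = 0.1154
  0.303·V_3 - 0.303·V_1 = 0
  0.04787·V_4 - 0.0002128·V_1 - 0.01·V_2 - 0.000625·V_5 = 0.5556
  0.02342·V_5 - 0.006667·V_1 - 0.01613·V_2 - 0.000625·V_4 = 0
Solving these 5 simultaneous equations (Gaussian elimination) gives:
  V_1 = 0.8167 V, V_2 = 0.2603 V, V_3 = 0.8167 V, V_4 = 11.67 V
  V_5 = 0.7232 V
The requested potential is V_2 = 0.2603 V.

Final answer: V_2 = 0.2603 V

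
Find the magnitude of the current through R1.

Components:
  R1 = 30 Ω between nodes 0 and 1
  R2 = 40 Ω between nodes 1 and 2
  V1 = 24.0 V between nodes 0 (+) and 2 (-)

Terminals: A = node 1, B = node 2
Nodal analysis, taking node 2 as the 0 V reference.
Source V1 fixes V_0 = 24 V.
KCL at each unknown node (sum of currents leaving = 0; resistances in Ω):
  Node 1: (V_1 - 24)/30 + (V_1 - 0)/40 = 0
Collecting terms: 0.05833 × V_1 = 0.8  =>  V_1 = 13.71 V
I_R1 = (V_0 - V_1)/R1 = (24 - 13.71)/30 = 0.3429 A
|I_R1| = 0.3429 A

Final answer: |I_R1| = 0.3429 A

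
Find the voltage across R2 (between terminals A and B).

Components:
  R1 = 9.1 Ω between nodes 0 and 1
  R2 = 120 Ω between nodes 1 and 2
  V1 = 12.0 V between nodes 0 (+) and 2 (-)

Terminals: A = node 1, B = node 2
R1 and R2 are in series across V1 (node 0 → node 1 → node 2), and the output A–B is taken across R2, so this is a voltage divider.
Series current: I = V1/(R1 + R2) = 12/(9.1 + 120) = 12/129.1 = 0.09295 A
V_R2 = I × R2 = V1 × R2/(R1 + R2) = 12 × 120/129.1 = 11.15 V

Final answer: 11.15 V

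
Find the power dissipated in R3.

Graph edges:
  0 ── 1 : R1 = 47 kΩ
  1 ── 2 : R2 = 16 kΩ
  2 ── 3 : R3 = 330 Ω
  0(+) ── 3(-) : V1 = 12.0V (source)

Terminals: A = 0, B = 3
Nodal analysis, taking node 3 as the 0 V reference.
Source V1 fixes V_0 = 12 V.
KCL at each unknown node (sum of currents leaving = 0; resistances in Ω):
  Node 1: (V_1 - 12)/47000 + (V_1 - V_2)/16000 = 0
  Node 2: (V_2 - V_1)/16000 + (V_2 - 0)/330 = 0
Collecting terms (coefficients in siemens):
  0.00008378·V_1 - 0.0000625·V_2 = 0.0002553
  0.003093·V_2 - 0.0000625·V_1 = 0
Determinant D = (0.00008378)(0.003093) - (-0.0000625)(-0.0000625) = 0.0000002552
V_1 = [(0.0002553)(0.003093) - (-0.0000625)(0)]/D = 3.094 V
V_2 = [(0.00008378)(0) - (0.0002553)(-0.0000625)]/D = 0.06253 V
I_R3 = (V_2 - V_3)/R3 = (0.06253 - 0)/330 = 0.0001895 A
P_R3 = I_R3² × R3 = (0.0001895)² × 330 = 0.00001185 W

Final answer: 1.185e-05 W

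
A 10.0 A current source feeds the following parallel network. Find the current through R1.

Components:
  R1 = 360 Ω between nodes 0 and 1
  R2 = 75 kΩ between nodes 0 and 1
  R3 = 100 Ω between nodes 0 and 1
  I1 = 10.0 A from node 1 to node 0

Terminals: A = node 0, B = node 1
All resistors sit directly between nodes 0 and 1, so they are in parallel and share one voltage V; the full source current 10 A splits among them.
1/R_par = 1/360 + 1/75000 + 1/100 = 0.01279 S  =>  R_par = 78.18 Ω
V = I × R_par = 10 × 78.18 = 781.8 V
I_R1 = V/R1 = 781.8/360 = 2.172 A

Final answer: 2.172 A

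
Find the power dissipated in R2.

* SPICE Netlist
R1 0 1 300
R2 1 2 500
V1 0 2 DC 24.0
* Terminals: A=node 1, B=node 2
Nodal analysis, taking node 2 as the 0 V reference.
Source V1 fixes V_0 = 24 V.
KCL at each unknown node (sum of currents leaving = 0; resistances in Ω):
  Node 1: (V_1 - 24)/300 + (V_1 - 0)/500 = 0
Collecting terms: 0.005333 × V_1 = 0.08  =>  V_1 = 15 V
I_R2 = (V_1 - V_2)/R2 = (15 - 0)/500 = 0.03 A
P_R2 = I_R2² × R2 = (0.03)² × 500 = 0.45 W

Final answer: 0.45 W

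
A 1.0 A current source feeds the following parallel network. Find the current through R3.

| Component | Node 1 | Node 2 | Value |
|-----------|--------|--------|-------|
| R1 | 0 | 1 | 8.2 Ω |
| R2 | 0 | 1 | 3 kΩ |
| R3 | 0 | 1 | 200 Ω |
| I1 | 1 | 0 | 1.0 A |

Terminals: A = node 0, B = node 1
All resistors sit directly between nodes 0 and 1, so they are in parallel and share one voltage V; the full source current 1 A splits among them.
1/R_par = 1/8.2 + 1/3000 + 1/200 = 0.1273 S  =>  R_par = 7.856 Ω
V = I × R_par = 1 × 7.856 = 7.856 V
I_R3 = V/R3 = 7.856/200 = 0.03928 A

Final answer: 0.03928 A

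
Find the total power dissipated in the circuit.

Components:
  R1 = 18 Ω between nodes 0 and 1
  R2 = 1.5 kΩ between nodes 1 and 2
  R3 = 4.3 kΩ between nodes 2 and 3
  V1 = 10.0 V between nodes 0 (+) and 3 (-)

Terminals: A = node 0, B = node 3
Nodal analysis, taking node 3 as the 0 V reference.
Source V1 fixes V_0 = 10 V.
KCL at each unknown node (sum of currents leaving = 0; resistances in Ω):
  Node 1: (V_1 - 10)/18 + (V_1 - V_2)/1500 = 0
  Node 2: (V_2 - V_1)/1500 + (V_2 - 0)/4300 = 0
Collecting terms (coefficients in siemens):
  0.05622·V_1 - 0.0006667·V_2 = 0.5556
  0.0008992·V_2 - 0.0006667·V_1 = 0
Determinant D = (0.05622)(0.0008992) - (-0.0006667)(-0.0006667) = 0.00005011
V_1 = [(0.5556)(0.0008992) - (-0.0006667)(0)]/D = 9.969 V
V_2 = [(0.05622)(0) - (0.5556)(-0.0006667)]/D = 7.391 V
Power in each resistor, P = (ΔV)²/R:
  P_R1 = (10 - 9.969)²/18 = 0.00005318 W
  P_R2 = (9.969 - 7.391)²/1500 = 0.004431 W
  P_R3 = (7.391 - 0)²/4300 = 0.0127 W
P_total = P_R1 + P_R2 + P_R3 = 0.01719 W

Final answer: 0.01719 W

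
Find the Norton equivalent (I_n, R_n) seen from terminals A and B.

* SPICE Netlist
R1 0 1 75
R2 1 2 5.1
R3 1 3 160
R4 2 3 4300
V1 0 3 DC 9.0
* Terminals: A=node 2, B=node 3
Find the Thévenin equivalent first; then I_n = V_th/R_th and R_n = R_th.
Step 1 — V_th is the open-circuit voltage V_A - V_B (nothing connected across the terminals).
Nodal analysis, taking node 3 as the 0 V reference.
Source V1 fixes V_0 = 9 V.
KCL at each unknown node (sum of currents leaving = 0; resistances in Ω):
  Node 1: (V_1 - 9)/75 + (V_1 - V_2)/5.1 + (V_1 - 0)/160 = 0
  Node 2: (V_2 - V_1)/5.1 + (V_2 - 0)/4300 = 0
Collecting terms (coefficients in siemens):
  0.2157·V_1 - 0.1961·V_2 = 0.12
  0.1963·V_2 - 0.1961·V_1 = 0
Determinant D = (0.2157)(0.1963) - (-0.1961)(-0.1961) = 0.00389
V_1 = [(0.12)(0.1963) - (-0.1961)(0)]/D = 6.056 V
V_2 = [(0.2157)(0) - (0.12)(-0.1961)]/D = 6.049 V
V_th = V_2 - V_3 = 6.049 - 0 = 6.049 V
Step 2 — R_th: zero the source — replace V1 by a short circuit (node 3 merges into node 0) — and find the resistance seen between A (node 2) and B (node 0).
Reduce the network between node 2 (A) and node 0 (B) by series/parallel combination:
  Rp1 = R1 ‖ R3 (parallel, both between nodes 0 and 1) = 1/(1/75 + 1/160) = 51.06 Ω
  Rs1 = R2 + Rp1 (series, joined only at node 1) = 5.1 + 51.06 = 56.16 Ω
  Rp2 = R4 ‖ Rs1 (parallel, both between nodes 0 and 2) = 1/(1/4300 + 1/56.16) = 55.44 Ω
R_th = 55.44 Ω
I_n = V_th/R_th = 6.049/55.44 = 0.1091 A, and R_n = R_th = 55.44 Ω

Final answer: I_n = 0.1091 A, R_n = 55.44 Ω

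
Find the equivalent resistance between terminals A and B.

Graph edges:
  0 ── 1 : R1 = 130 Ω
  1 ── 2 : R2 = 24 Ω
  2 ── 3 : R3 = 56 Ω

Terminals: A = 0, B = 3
Reduce the network between node 0 (A) and node 3 (B) by series/parallel combination:
  Rs1 = R1 + R2 (series, joined only at node 1) = 130 + 24 = 154 Ω
  Rs2 = R3 + Rs1 (series, joined only at node 2) = 56 + 154 = 210 Ω
R_eq = 210 Ω

Final answer: 210 Ω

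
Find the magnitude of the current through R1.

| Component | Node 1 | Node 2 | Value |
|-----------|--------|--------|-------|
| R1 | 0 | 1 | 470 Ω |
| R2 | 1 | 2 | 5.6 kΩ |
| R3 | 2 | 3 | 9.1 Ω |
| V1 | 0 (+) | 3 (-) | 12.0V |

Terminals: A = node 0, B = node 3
Nodal analysis, taking node 3 as the 0 V reference.
Source V1 fixes V_0 = 12 V.
KCL at each unknown node (sum of currents leaving = 0; resistances in Ω):
  Node 1: (V_1 - 12)/470 + (V_1 - V_2)/5600 = 0
  Node 2: (V_2 - V_1)/5600 + (V_2 - 0)/9.1 = 0
Collecting terms (coefficients in siemens):
  0.002306·V_1 - 0.0001786·V_2 = 0.02553
  0.1101·V_2 - 0.0001786·V_1 = 0
Determinant D = (0.002306)(0.1101) - (-0.0001786)(-0.0001786) = 0.0002538
V_1 = [(0.02553)(0.1101) - (-0.0001786)(0)]/D = 11.07 V
V_2 = [(0.002306)(0) - (0.02553)(-0.0001786)]/D = 0.01796 V
I_R1 = (V_0 - V_1)/R1 = (12 - 11.07)/470 = 0.001974 A
|I_R1| = 0.001974 A

Final answer: |I_R1| = 0.001974 A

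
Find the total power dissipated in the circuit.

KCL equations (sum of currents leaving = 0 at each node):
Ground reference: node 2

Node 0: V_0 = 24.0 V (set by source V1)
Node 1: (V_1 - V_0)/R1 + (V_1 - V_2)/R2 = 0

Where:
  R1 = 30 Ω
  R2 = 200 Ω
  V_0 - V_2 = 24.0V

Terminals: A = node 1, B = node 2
Nodal analysis, taking node 2 as the 0 V reference.
Source V1 fixes V_0 = 24 V.
KCL at each unknown node (sum of currents leaving = 0; resistances in Ω):
  Node 1: (V_1 - 24)/30 + (V_1 - 0)/200 = 0
Collecting terms: 0.03833 × V_1 = 0.8  =>  V_1 = 20.87 V
Power in each resistor, P = (ΔV)²/R:
  P_R1 = (24 - 20.87)²/30 = 0.3267 W
  P_R2 = (20.87 - 0)²/200 = 2.178 W
P_total = P_R1 + P_R2 = 2.504 W

Final answer: 2.504 W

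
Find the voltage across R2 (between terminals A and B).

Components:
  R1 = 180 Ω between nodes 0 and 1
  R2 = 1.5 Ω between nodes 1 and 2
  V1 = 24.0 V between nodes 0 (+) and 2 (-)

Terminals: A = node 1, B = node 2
R1 and R2 are in series across V1 (node 0 → node 1 → node 2), and the output A–B is taken across R2, so this is a voltage divider.
Series current: I = V1/(R1 + R2) = 24/(180 + 1.5) = 24/181.5 = 0.1322 A
V_R2 = I × R2 = V1 × R2/(R1 + R2) = 24 × 1.5/181.5 = 0.1983 V

Final answer: 0.1983 V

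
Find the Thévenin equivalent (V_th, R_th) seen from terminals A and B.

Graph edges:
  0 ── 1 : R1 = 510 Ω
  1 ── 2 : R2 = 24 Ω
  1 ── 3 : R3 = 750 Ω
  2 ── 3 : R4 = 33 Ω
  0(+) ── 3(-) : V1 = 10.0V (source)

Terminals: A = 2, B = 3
Step 1 — V_th is the open-circuit voltage V_A - V_B (nothing connected across the terminals).
Nodal analysis, taking node 3 as the 0 V reference.
Source V1 fixes V_0 = 10 V.
KCL at each unknown node (sum of currents leaving = 0; resistances in Ω):
  Node 1: (V_1 - 10)/510 + (V_1 - V_2)/24 + (V_1 - 0)/750 = 0
  Node 2: (V_2 - V_1)/24 + (V_2 - 0)/33 = 0
Collecting terms (coefficients in siemens):
  0.04496·V_1 - 0.04167·V_2 = 0.01961
  0.07197·V_2 - 0.04167·V_1 = 0
Determinant D = (0.04496)(0.07197) - (-0.04167)(-0.04167) = 0.0015
V_1 = [(0.01961)(0.07197) - (-0.04167)(0)]/D = 0.941 V
V_2 = [(0.04496)(0) - (0.01961)(-0.04167)]/D = 0.5448 V
V_th = V_2 - V_3 = 0.5448 - 0 = 0.5448 V
Step 2 — R_th: zero the source — replace V1 by a short circuit (node 3 merges into node 0) — and find the resistance seen between A (node 2) and B (node 0).
Reduce the network between node 2 (A) and node 0 (B) by series/parallel combination:
  Rp1 = R1 ‖ R3 (parallel, both between nodes 0 and 1) = 1/(1/510 + 1/750) = 303.6 Ω
  Rs1 = R2 + Rp1 (series, joined only at node 1) = 24 + 303.6 = 327.6 Ω
  Rp2 = R4 ‖ Rs1 (parallel, both between nodes 0 and 2) = 1/(1/33 + 1/327.6) = 29.98 Ω
R_th = 29.98 Ω

Final answer: V_th = 0.5448 V, R_th = 29.98 Ω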